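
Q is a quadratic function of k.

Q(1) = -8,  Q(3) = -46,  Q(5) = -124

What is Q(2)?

Write Q(k) = ak² + bk + c; the 3 given values yield a linear system in the 3 coefficients.
Solving, Q(k) = -5k² + k - 4.
Then Q(2) = -22.

-22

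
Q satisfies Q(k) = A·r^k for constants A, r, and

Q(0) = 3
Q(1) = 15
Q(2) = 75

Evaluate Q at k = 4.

Consecutive ratio: 15/3 = 5, and 75/15 = 5, so r = 5.
Then A·5^0 = 3 gives A = 3, and Q(k) = 3·5^k.
Q(4) = 3·5^4 = 1875.

1875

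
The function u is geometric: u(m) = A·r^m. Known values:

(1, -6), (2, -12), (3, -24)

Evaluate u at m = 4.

-48

Consecutive ratio: -12/(-6) = 2, and -24/(-12) = 2, so r = 2.
Then A·2^1 = -6 gives A = -3, and u(m) = -3·2^m.
u(4) = -3·2^4 = -48.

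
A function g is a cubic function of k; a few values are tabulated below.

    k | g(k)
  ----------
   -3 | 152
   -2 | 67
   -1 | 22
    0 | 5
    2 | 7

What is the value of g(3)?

Write g(k) = ak³ + bk² + ck + d; the 5 given values yield a linear system in the 4 coefficients.
Solving, g(k) = -2k³ + 8k² - 7k + 5.
Then g(3) = 2.

2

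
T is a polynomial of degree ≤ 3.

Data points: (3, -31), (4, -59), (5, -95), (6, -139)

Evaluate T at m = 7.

Write T(m) = am³ + bm² + cm + d; the 4 given values yield a linear system in the 4 coefficients.
Solving, the leading coefficient vanishes, and T(m) = -4m² + 5.
Then T(7) = -191.

-191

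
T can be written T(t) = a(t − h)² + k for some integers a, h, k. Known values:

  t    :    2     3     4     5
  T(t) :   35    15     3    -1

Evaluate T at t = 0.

First differences -20, -12, -4; second difference 8 = 2a, so a = 4.
Expanding, the t-coefficient is −2ah = -8h; matching it to the data gives h = 5, and then k = -1.
So T(t) = 4(t − 5)² − 1.
T(0) = 4·(-5)² − 1 = 99.

99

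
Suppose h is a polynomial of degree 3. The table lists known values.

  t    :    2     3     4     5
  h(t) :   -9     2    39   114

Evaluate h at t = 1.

-6

Write h(t) = at³ + bt² + ct + d; the 4 given values yield a linear system in the 4 coefficients.
Solving, h(t) = 2t³ - 5t² - 2t - 1.
Then h(1) = -6.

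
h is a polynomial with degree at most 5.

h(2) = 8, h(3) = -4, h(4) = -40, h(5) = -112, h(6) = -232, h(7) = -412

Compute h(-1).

20

First differences: -12, -36, -72, -120, -180. Second differences: -24, -36, -48, -60. Third differences: -12, -12, -12.
Level-3 differences are constant, so h has degree 3.
Fitting a degree-3 polynomial gives h(k) = -2k³ + 6k² - 4k + 8.
Then h(-1) = 20.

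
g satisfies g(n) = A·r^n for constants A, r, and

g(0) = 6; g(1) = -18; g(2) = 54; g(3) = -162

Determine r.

Consecutive ratio: -18/6 = -3, and 54/(-18) = -3, so r = -3.
Then A·(-3)^0 = 6 gives A = 6, and g(n) = 6·(-3)^n.

-3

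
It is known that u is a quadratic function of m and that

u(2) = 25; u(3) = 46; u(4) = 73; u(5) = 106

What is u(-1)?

-2

First differences: 21, 27, 33. Second differences: 6, 6.
Level-2 differences are constant, so u has degree 2.
Fitting a degree-2 polynomial gives u(m) = 3m² + 6m + 1.
Then u(-1) = -2.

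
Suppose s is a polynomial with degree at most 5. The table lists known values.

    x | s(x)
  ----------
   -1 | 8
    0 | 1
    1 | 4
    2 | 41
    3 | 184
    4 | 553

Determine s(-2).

Write s(x) = ax^5 + bx^4 + cx³ + dx² + ex + p; the 6 given values yield a linear system in the 6 coefficients.
Solving, the leading coefficient vanishes, and s(x) = 2x^4 + 3x² - 2x + 1.
Then s(-2) = 49.

49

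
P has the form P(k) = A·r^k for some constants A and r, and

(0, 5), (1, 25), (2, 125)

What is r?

5

Consecutive ratio: 25/5 = 5, and 125/25 = 5, so r = 5.
Then A·5^0 = 5 gives A = 5, and P(k) = 5·5^k.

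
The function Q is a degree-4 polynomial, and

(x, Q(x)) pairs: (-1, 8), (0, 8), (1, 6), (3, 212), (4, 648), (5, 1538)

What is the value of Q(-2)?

12

Write Q(x) = ax^4 + bx³ + cx² + dx + e; the 6 given values yield a linear system in the 5 coefficients.
Solving, Q(x) = 2x^4 + 3x³ - 3x² - 4x + 8.
Then Q(-2) = 12.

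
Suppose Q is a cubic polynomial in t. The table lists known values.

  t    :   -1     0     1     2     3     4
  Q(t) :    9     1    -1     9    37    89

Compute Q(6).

First differences: -8, -2, 10, 28, 52. Second differences: 6, 12, 18, 24. Third differences: 6, 6, 6.
Level-3 differences are constant, so Q has degree 3.
Fitting a degree-3 polynomial gives Q(t) = t³ + 3t² - 6t + 1.
Then Q(6) = 289.

289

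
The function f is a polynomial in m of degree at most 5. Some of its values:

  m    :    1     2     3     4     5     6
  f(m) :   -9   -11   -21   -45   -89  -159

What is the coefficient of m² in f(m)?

First differences: -2, -10, -24, -44, -70. Second differences: -8, -14, -20, -26. Third differences: -6, -6, -6.
Level-3 differences are constant, so f has degree 3.
Fitting a degree-3 polynomial gives f(m) = -m³ + 2m² - m - 9.
The coefficient of m² is 2.

2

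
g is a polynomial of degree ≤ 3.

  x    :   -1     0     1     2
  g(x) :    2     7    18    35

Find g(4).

87

Write g(x) = ax³ + bx² + cx + d; the 4 given values yield a linear system in the 4 coefficients.
Solving, the leading coefficient vanishes, and g(x) = 3x² + 8x + 7.
Then g(4) = 87.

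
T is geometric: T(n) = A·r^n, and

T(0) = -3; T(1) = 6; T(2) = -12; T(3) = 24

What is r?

-2

Consecutive ratio: 6/(-3) = -2, and -12/6 = -2, so r = -2.
Then A·(-2)^0 = -3 gives A = -3, and T(n) = -3·(-2)^n.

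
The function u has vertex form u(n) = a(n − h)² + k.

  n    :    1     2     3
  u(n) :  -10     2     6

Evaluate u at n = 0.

First differences 12, 4; second difference -8 = 2a, so a = -4.
Expanding, the n-coefficient is −2ah = 8h; matching it to the data gives h = 3, and then k = 6.
So u(n) = -4(n − 3)² + 6.
u(0) = -4·(-3)² + 6 = -30.

-30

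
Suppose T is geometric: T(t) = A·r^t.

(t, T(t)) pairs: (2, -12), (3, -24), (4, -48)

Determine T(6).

-192

Consecutive ratio: -24/(-12) = 2, and -48/(-24) = 2, so r = 2.
Then A·2^2 = -12 gives A = -3, and T(t) = -3·2^t.
T(6) = -3·2^6 = -192.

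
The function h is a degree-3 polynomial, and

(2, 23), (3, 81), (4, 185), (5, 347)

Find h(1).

Write h(n) = an³ + bn² + cn + d; the 4 given values yield a linear system in the 4 coefficients.
Solving, h(n) = 2n³ + 5n² - 5n - 3.
Then h(1) = -1.

-1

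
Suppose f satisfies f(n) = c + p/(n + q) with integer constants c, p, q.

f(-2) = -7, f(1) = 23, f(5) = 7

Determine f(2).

13

(f(n) − c)(n + q) = p for each data point; the three points give a linear system in c and q, then p follows.
Solving: c = 3, q = 0, p = 20, so f(n) = 3 + 20/(n + 0).
Then f(2) = 3 + 20/2 = 13.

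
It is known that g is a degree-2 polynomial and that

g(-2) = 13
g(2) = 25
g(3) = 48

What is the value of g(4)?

79

Write g(n) = an² + bn + c; the 3 given values yield a linear system in the 3 coefficients.
Solving, g(n) = 4n² + 3n + 3.
Then g(4) = 79.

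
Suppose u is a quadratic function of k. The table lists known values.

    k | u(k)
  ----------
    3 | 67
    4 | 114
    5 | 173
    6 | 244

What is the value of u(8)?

First differences: 47, 59, 71. Second differences: 12, 12.
Level-2 differences are constant, so u has degree 2.
Fitting a degree-2 polynomial gives u(k) = 6k² + 5k - 2.
Then u(8) = 422.

422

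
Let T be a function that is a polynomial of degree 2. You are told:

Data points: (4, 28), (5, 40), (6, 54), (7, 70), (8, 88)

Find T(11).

154

First differences: 12, 14, 16, 18. Second differences: 2, 2, 2.
Level-2 differences are constant, so T has degree 2.
Fitting a degree-2 polynomial gives T(x) = x² + 3x.
Then T(11) = 154.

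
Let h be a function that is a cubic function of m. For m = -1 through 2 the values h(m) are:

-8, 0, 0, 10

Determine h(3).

Write h(m) = am³ + bm² + cm + d; the 4 given values yield a linear system in the 4 coefficients.
Solving, h(m) = 3m³ - 4m² + m.
Then h(3) = 48.

48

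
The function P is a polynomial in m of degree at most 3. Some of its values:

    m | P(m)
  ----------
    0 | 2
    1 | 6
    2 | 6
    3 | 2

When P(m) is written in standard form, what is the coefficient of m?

Write P(m) = am³ + bm² + cm + d; the 4 given values yield a linear system in the 4 coefficients.
Solving, the leading coefficient vanishes, and P(m) = -2m² + 6m + 2.
The coefficient of m is 6.

6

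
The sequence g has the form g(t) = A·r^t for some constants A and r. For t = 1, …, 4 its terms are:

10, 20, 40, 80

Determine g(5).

160

Consecutive ratio: 20/10 = 2, and 40/20 = 2, so r = 2.
Then A·2^1 = 10 gives A = 5, and g(t) = 5·2^t.
g(5) = 5·2^5 = 160.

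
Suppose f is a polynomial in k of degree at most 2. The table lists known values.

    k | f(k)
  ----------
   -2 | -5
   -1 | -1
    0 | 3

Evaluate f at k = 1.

7

First differences: 4, 4.
Level-1 differences are constant, so f has degree 1.
Fitting a degree-1 polynomial gives f(k) = 4k + 3.
Then f(1) = 7.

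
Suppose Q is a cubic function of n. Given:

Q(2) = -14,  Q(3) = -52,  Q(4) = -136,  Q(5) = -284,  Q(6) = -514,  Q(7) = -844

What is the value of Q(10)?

-2614

First differences: -38, -84, -148, -230, -330. Second differences: -46, -64, -82, -100. Third differences: -18, -18, -18.
Level-3 differences are constant, so Q has degree 3.
Fitting a degree-3 polynomial gives Q(n) = -3n³ + 4n² - n - 4.
Then Q(10) = -2614.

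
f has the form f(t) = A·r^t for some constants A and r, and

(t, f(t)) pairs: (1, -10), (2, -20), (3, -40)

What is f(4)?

-80

Consecutive ratio: -20/(-10) = 2, and -40/(-20) = 2, so r = 2.
Then A·2^1 = -10 gives A = -5, and f(t) = -5·2^t.
f(4) = -5·2^4 = -80.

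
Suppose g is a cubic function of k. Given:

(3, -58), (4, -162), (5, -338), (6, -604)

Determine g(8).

Write g(k) = ak³ + bk² + ck + d; the 4 given values yield a linear system in the 4 coefficients.
Solving, g(k) = -3k³ + 7k + 2.
Then g(8) = -1478.

-1478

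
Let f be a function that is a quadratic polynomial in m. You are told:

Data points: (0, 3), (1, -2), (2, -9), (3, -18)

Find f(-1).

6

First differences: -5, -7, -9. Second differences: -2, -2.
Level-2 differences are constant, so f has degree 2.
Fitting a degree-2 polynomial gives f(m) = -m² - 4m + 3.
Then f(-1) = 6.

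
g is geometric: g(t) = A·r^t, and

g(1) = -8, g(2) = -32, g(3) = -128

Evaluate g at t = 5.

-2048

Consecutive ratio: -32/(-8) = 4, and -128/(-32) = 4, so r = 4.
Then A·4^1 = -8 gives A = -2, and g(t) = -2·4^t.
g(5) = -2·4^5 = -2048.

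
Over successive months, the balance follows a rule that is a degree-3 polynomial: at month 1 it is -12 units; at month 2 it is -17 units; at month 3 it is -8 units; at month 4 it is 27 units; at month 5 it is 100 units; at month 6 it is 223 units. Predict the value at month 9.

Write the value at t as s(t).
Write s(t) = at³ + bt² + ct + d; the 6 given values yield a linear system in the 4 coefficients.
Solving, s(t) = 2t³ - 5t² - 4t - 5.
Then s(9) = 1012.

1012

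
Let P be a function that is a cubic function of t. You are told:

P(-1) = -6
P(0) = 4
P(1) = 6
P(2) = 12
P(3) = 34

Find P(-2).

-36

First differences: 10, 2, 6, 22. Second differences: -8, 4, 16. Third differences: 12, 12.
Level-3 differences are constant, so P has degree 3.
Fitting a degree-3 polynomial gives P(t) = 2t³ - 4t² + 4t + 4.
Then P(-2) = -36.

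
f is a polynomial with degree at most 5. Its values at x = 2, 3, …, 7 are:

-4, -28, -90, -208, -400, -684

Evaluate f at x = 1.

First differences: -24, -62, -118, -192, -284. Second differences: -38, -56, -74, -92. Third differences: -18, -18, -18.
Level-3 differences are constant, so f has degree 3.
Fitting a degree-3 polynomial gives f(x) = -3x³ + 8x² - 7x + 2.
Then f(1) = 0.

0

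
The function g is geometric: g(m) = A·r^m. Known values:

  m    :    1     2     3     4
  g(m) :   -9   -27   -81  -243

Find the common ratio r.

Consecutive ratio: -27/(-9) = 3, and -81/(-27) = 3, so r = 3.
Then A·3^1 = -9 gives A = -3, and g(m) = -3·3^m.

3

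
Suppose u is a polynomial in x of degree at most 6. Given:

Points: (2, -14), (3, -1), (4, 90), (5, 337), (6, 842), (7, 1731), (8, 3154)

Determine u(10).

8322

Write u(x) = ax^6 + bx^5 + cx^4 + dx³ + ex² + px + q; the 7 given values yield a linear system in the 7 coefficients.
Solving, the top 2 coefficients vanish, and u(x) = x^4 - x³ - 7x² + 2x + 2.
Then u(10) = 8322.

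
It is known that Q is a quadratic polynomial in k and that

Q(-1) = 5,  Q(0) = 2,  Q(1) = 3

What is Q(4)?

Write Q(k) = ak² + bk + c; the 3 given values yield a linear system in the 3 coefficients.
Solving, Q(k) = 2k² - k + 2.
Then Q(4) = 30.

30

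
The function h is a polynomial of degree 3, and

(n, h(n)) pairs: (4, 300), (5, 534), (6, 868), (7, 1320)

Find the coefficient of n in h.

Write h(n) = an³ + bn² + cn + d; the 4 given values yield a linear system in the 4 coefficients.
Solving, h(n) = 3n³ + 5n² + 6n + 4.
The coefficient of n is 6.

6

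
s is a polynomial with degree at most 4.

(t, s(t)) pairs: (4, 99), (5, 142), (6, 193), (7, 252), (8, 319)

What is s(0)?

7

Write s(t) = at^4 + bt³ + ct² + dt + e; the 5 given values yield a linear system in the 5 coefficients.
Solving, the top 2 coefficients vanish, and s(t) = 4t² + 7t + 7.
The constant term is s(0) = 7.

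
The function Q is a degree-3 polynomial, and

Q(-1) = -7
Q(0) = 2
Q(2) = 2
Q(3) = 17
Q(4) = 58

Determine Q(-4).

Write Q(m) = am³ + bm² + cm + d; the 5 given values yield a linear system in the 4 coefficients.
Solving, Q(m) = 2m³ - 5m² + 2m + 2.
Then Q(-4) = -214.

-214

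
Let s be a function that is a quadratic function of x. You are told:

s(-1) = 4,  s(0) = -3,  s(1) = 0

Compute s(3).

Write s(x) = ax² + bx + c; the 3 given values yield a linear system in the 3 coefficients.
Solving, s(x) = 5x² - 2x - 3.
Then s(3) = 36.

36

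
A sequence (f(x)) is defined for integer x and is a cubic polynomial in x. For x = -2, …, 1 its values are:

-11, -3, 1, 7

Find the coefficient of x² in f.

1

Write f(x) = ax³ + bx² + cx + d; the 4 given values yield a linear system in the 4 coefficients.
Solving, f(x) = x³ + x² + 4x + 1.
The coefficient of x² is 1.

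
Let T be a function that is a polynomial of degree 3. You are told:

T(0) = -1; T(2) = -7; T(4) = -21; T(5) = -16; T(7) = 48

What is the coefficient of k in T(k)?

Write T(k) = ak³ + bk² + ck + d; the 5 given values yield a linear system in the 4 coefficients.
Solving, T(k) = k³ - 7k² + 7k - 1.
The coefficient of k is 7.

7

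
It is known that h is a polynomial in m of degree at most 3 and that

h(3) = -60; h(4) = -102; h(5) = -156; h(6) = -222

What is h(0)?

-6

Write h(m) = am³ + bm² + cm + d; the 4 given values yield a linear system in the 4 coefficients.
Solving, the leading coefficient vanishes, and h(m) = -6m² - 6.
The constant term is h(0) = -6.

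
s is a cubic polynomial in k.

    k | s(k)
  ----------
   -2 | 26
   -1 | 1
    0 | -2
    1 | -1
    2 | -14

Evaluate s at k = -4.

214

Write s(k) = ak³ + bk² + ck + d; the 5 given values yield a linear system in the 4 coefficients.
Solving, s(k) = -3k³ + 2k² + 2k - 2.
Then s(-4) = 214.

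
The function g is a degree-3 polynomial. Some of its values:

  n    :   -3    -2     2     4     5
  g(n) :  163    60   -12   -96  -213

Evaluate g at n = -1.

Write g(n) = an³ + bn² + cn + d; the 5 given values yield a linear system in the 4 coefficients.
Solving, g(n) = -3n³ + 8n² - 6n - 8.
Then g(-1) = 9.

9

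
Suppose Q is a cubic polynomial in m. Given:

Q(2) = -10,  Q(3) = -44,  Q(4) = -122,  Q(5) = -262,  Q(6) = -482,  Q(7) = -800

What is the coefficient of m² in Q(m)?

First differences: -34, -78, -140, -220, -318. Second differences: -44, -62, -80, -98. Third differences: -18, -18, -18.
Level-3 differences are constant, so Q has degree 3.
Fitting a degree-3 polynomial gives Q(m) = -3m³ + 5m² - 2m - 2.
The coefficient of m² is 5.

5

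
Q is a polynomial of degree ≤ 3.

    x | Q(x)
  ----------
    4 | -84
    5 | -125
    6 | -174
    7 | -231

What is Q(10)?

-450

Write Q(x) = ax³ + bx² + cx + d; the 4 given values yield a linear system in the 4 coefficients.
Solving, the leading coefficient vanishes, and Q(x) = -4x² - 5x.
Then Q(10) = -450.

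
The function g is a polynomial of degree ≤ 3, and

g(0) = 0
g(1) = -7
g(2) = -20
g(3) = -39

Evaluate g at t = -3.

Write g(t) = at³ + bt² + ct + d; the 4 given values yield a linear system in the 4 coefficients.
Solving, the leading coefficient vanishes, and g(t) = -3t² - 4t.
Then g(-3) = -15.

-15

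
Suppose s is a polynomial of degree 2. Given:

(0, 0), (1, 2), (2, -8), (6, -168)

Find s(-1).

-14

Write s(k) = ak² + bk + c; the 4 given values yield a linear system in the 3 coefficients.
Solving, s(k) = -6k² + 8k.
Then s(-1) = -14.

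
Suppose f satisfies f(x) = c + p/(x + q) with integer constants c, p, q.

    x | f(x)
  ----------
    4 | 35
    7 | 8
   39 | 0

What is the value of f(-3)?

(f(x) − c)(x + q) = p for each data point; the three points give a linear system in c and q, then p follows.
Solving: c = -1, q = -3, p = 36, so f(x) = -1 + 36/(x − 3).
Then f(-3) = -1 + 36/(-6) = -7.

-7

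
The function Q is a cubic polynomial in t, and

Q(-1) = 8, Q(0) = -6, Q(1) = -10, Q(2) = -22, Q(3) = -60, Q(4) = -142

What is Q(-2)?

50

Write Q(t) = at³ + bt² + ct + d; the 6 given values yield a linear system in the 4 coefficients.
Solving, Q(t) = -3t³ + 5t² - 6t - 6.
Then Q(-2) = 50.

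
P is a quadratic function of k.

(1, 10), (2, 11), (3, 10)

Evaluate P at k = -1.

Write P(k) = ak² + bk + c; the 3 given values yield a linear system in the 3 coefficients.
Solving, P(k) = -k² + 4k + 7.
Then P(-1) = 2.

2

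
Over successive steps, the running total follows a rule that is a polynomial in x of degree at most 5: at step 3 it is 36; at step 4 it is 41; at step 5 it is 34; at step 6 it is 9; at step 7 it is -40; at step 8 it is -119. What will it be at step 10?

Write the value at x as s(x).
First differences: 5, -7, -25, -49, -79. Second differences: -12, -18, -24, -30. Third differences: -6, -6, -6.
Level-3 differences are constant, so s has degree 3.
Fitting a degree-3 polynomial gives s(x) = -x³ + 6x² + 9.
Then s(10) = -391.

-391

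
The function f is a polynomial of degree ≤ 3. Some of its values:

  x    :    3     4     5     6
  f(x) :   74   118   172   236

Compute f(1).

16

Write f(x) = ax³ + bx² + cx + d; the 4 given values yield a linear system in the 4 coefficients.
Solving, the leading coefficient vanishes, and f(x) = 5x² + 9x + 2.
Then f(1) = 16.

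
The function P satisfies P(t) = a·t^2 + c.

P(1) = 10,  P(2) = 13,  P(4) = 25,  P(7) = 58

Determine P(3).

From P(1) = 10 and P(2) = 13: 1a + c = 10 and 4a + c = 13.
Subtracting: 3a = 3, so a = 1; then c = 10 − 1·1 = 9.
So P(t) = 1t² + 9, and P(3) = 18.

18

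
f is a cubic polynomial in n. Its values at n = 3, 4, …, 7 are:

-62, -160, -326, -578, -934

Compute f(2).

First differences: -98, -166, -252, -356. Second differences: -68, -86, -104. Third differences: -18, -18.
Level-3 differences are constant, so f has degree 3.
Fitting a degree-3 polynomial gives f(n) = -3n³ + 2n² - n + 4.
Then f(2) = -14.

-14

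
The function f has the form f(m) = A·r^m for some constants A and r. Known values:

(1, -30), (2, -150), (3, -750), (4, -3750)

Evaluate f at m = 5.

-18750

Consecutive ratio: -150/(-30) = 5, and -750/(-150) = 5, so r = 5.
Then A·5^1 = -30 gives A = -6, and f(m) = -6·5^m.
f(5) = -6·5^5 = -18750.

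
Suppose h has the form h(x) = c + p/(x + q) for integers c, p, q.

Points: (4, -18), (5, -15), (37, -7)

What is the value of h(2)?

(h(x) − c)(x + q) = p for each data point; the three points give a linear system in c and q, then p follows.
Solving: c = -6, q = -1, p = -36, so h(x) = -6 − 36/(x − 1).
Then h(2) = -6 − 36/1 = -42.

-42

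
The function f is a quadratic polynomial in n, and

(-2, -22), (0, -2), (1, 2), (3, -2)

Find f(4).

-10

Write f(n) = an² + bn + c; the 4 given values yield a linear system in the 3 coefficients.
Solving, f(n) = -2n² + 6n - 2.
Then f(4) = -10.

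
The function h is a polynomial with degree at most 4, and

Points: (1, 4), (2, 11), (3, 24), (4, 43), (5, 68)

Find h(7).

136

First differences: 7, 13, 19, 25. Second differences: 6, 6, 6.
Level-2 differences are constant, so h has degree 2.
Fitting a degree-2 polynomial gives h(m) = 3m² - 2m + 3.
Then h(7) = 136.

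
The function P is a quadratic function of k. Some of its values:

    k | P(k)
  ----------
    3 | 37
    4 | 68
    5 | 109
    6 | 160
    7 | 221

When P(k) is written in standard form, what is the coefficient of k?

-4

Write P(k) = ak² + bk + c; the 5 given values yield a linear system in the 3 coefficients.
Solving, P(k) = 5k² - 4k + 4.
The coefficient of k is -4.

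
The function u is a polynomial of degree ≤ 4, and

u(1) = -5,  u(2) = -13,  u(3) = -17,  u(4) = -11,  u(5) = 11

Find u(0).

Write u(n) = an^4 + bn³ + cn² + dn + e; the 5 given values yield a linear system in the 5 coefficients.
Solving, the leading coefficient vanishes, and u(n) = n³ - 4n² - 3n + 1.
Then u(0) = 1.

1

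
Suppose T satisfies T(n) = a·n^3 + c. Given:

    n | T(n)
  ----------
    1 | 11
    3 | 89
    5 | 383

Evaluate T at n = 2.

From T(1) = 11 and T(3) = 89: 1a + c = 11 and 27a + c = 89.
Subtracting: 26a = 78, so a = 3; then c = 11 − 3·1 = 8.
So T(n) = 3n³ + 8, and T(2) = 32.

32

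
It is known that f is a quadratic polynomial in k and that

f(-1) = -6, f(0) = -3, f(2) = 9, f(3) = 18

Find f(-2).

-7

Write f(k) = ak² + bk + c; the 4 given values yield a linear system in the 3 coefficients.
Solving, f(k) = k² + 4k - 3.
Then f(-2) = -7.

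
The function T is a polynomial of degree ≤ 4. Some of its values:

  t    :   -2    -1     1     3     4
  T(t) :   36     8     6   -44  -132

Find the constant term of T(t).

4

Write T(t) = at^4 + bt³ + ct² + dt + e; the 5 given values yield a linear system in the 5 coefficients.
Solving, the leading coefficient vanishes, and T(t) = -3t³ + 3t² + 2t + 4.
The constant term is T(0) = 4.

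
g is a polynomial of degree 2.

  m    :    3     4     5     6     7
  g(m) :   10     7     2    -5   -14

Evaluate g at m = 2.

First differences: -3, -5, -7, -9. Second differences: -2, -2, -2.
Level-2 differences are constant, so g has degree 2.
Fitting a degree-2 polynomial gives g(m) = -m² + 4m + 7.
Then g(2) = 11.

11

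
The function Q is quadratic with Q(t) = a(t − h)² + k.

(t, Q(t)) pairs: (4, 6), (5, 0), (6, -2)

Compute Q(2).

30

First differences -6, -2; second difference 4 = 2a, so a = 2.
Expanding, the t-coefficient is −2ah = -4h; matching it to the data gives h = 6, and then k = -2.
So Q(t) = 2(t − 6)² − 2.
Q(2) = 2·(-4)² − 2 = 30.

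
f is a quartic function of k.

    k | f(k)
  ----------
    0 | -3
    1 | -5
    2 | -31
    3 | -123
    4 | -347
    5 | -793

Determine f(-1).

-7

First differences: -2, -26, -92, -224, -446. Second differences: -24, -66, -132, -222. Third differences: -42, -66, -90. Fourth differences: -24, -24.
Level-4 differences are constant, so f has degree 4.
Fitting a degree-4 polynomial gives f(k) = -k^4 - k³ - 2k² + 2k - 3.
Then f(-1) = -7.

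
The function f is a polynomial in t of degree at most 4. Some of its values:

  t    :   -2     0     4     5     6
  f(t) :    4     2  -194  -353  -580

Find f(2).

-32

Write f(t) = at^4 + bt³ + ct² + dt + e; the 5 given values yield a linear system in the 5 coefficients.
Solving, the leading coefficient vanishes, and f(t) = -2t³ - 4t² - t + 2.
Then f(2) = -32.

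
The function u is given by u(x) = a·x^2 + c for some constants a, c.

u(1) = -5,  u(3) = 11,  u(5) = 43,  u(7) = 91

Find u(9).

155

From u(1) = -5 and u(3) = 11: 1a + c = -5 and 9a + c = 11.
Subtracting: 8a = 16, so a = 2; then c = -5 − 2·1 = -7.
So u(x) = 2x² − 7, and u(9) = 155.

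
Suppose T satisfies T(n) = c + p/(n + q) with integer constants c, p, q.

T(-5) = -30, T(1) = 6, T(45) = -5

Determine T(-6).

-22

(T(n) − c)(n + q) = p for each data point; the three points give a linear system in c and q, then p follows.
Solving: c = -6, q = 3, p = 48, so T(n) = -6 + 48/(n + 3).
Then T(-6) = -6 + 48/(-3) = -22.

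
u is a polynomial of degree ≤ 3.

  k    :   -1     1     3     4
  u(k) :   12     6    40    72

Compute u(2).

18

Write u(k) = ak³ + bk² + ck + d; the 4 given values yield a linear system in the 4 coefficients.
Solving, the leading coefficient vanishes, and u(k) = 5k² - 3k + 4.
Then u(2) = 18.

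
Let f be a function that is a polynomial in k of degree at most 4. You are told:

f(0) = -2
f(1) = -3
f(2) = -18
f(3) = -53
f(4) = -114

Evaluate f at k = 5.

-207

Write f(k) = ak^4 + bk³ + ck² + dk + e; the 5 given values yield a linear system in the 5 coefficients.
Solving, the leading coefficient vanishes, and f(k) = -k³ - 4k² + 4k - 2.
Then f(5) = -207.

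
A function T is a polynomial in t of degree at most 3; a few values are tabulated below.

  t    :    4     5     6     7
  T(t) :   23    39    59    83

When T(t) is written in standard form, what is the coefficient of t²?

2

First differences: 16, 20, 24. Second differences: 4, 4.
Level-2 differences are constant, so T has degree 2.
Fitting a degree-2 polynomial gives T(t) = 2t² - 2t - 1.
The coefficient of t² is 2.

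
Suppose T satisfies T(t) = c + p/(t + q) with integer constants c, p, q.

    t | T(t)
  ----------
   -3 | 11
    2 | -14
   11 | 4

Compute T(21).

(T(t) − c)(t + q) = p for each data point; the three points give a linear system in c and q, then p follows.
Solving: c = 6, q = -1, p = -20, so T(t) = 6 − 20/(t − 1).
Then T(21) = 6 − 20/20 = 5.

5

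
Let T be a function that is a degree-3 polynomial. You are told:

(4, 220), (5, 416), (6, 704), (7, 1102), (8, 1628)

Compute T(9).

First differences: 196, 288, 398, 526. Second differences: 92, 110, 128. Third differences: 18, 18.
Level-3 differences are constant, so T has degree 3.
Fitting a degree-3 polynomial gives T(x) = 3x³ + x² + 4x - 4.
Then T(9) = 2300.

2300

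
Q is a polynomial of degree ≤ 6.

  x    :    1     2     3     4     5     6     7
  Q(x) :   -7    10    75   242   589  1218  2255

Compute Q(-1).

First differences: 17, 65, 167, 347, 629, 1037. Second differences: 48, 102, 180, 282, 408. Third differences: 54, 78, 102, 126. Fourth differences: 24, 24, 24.
Level-4 differences are constant, so Q has degree 4.
Fitting a degree-4 polynomial gives Q(x) = x^4 - x³ + 5x² - 6x - 6.
Then Q(-1) = 7.

7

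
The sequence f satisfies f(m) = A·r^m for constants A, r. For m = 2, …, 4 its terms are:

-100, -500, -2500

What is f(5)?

-12500

Consecutive ratio: -500/(-100) = 5, and -2500/(-500) = 5, so r = 5.
Then A·5^2 = -100 gives A = -4, and f(m) = -4·5^m.
f(5) = -4·5^5 = -12500.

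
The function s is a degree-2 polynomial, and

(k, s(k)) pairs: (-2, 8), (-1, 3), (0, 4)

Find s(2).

24

Write s(k) = ak² + bk + c; the 3 given values yield a linear system in the 3 coefficients.
Solving, s(k) = 3k² + 4k + 4.
Then s(2) = 24.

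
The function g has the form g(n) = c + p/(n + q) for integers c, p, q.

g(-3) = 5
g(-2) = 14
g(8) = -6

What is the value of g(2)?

-10

(g(n) − c)(n + q) = p for each data point; the three points give a linear system in c and q, then p follows.
Solving: c = -4, q = 1, p = -18, so g(n) = -4 − 18/(n + 1).
Then g(2) = -4 − 18/3 = -10.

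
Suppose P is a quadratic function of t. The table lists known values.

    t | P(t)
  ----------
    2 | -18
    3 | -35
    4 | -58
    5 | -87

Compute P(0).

First differences: -17, -23, -29. Second differences: -6, -6.
Level-2 differences are constant, so P has degree 2.
Fitting a degree-2 polynomial gives P(t) = -3t² - 2t - 2.
Then P(0) = -2.

-2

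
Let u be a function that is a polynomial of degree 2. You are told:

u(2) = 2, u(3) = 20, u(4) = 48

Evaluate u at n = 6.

Write u(n) = an² + bn + c; the 3 given values yield a linear system in the 3 coefficients.
Solving, u(n) = 5n² - 7n - 4.
Then u(6) = 134.

134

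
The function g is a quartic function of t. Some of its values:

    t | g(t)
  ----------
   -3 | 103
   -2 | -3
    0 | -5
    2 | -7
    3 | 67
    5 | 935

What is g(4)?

327

Write g(t) = at^4 + bt³ + ct² + dt + e; the 6 given values yield a linear system in the 5 coefficients.
Solving, g(t) = 2t^4 - t³ - 8t² + 3t - 5.
Then g(4) = 327.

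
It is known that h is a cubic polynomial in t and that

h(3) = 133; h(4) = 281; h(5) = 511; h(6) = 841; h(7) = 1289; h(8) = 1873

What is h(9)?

2611

First differences: 148, 230, 330, 448, 584. Second differences: 82, 100, 118, 136. Third differences: 18, 18, 18.
Level-3 differences are constant, so h has degree 3.
Extending the table by one column gives the next first difference 738, so h(9) = 1873 + 738 = 2611.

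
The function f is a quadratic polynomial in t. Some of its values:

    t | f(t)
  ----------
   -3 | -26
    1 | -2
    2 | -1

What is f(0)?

-5

Write f(t) = at² + bt + c; the 3 given values yield a linear system in the 3 coefficients.
Solving, f(t) = -t² + 4t - 5.
The constant term is f(0) = -5.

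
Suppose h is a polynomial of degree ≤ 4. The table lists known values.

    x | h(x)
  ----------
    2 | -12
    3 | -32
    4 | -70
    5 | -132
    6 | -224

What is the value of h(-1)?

Write h(x) = ax^4 + bx³ + cx² + dx + e; the 5 given values yield a linear system in the 5 coefficients.
Solving, the leading coefficient vanishes, and h(x) = -x³ - x - 2.
Then h(-1) = 0.

0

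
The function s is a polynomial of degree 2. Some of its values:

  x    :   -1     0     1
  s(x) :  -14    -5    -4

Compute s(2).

-11

Write s(x) = ax² + bx + c; the 3 given values yield a linear system in the 3 coefficients.
Solving, s(x) = -4x² + 5x - 5.
Then s(2) = -11.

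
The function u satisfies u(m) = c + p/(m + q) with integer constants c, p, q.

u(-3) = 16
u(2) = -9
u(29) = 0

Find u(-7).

(u(m) − c)(m + q) = p for each data point; the three points give a linear system in c and q, then p follows.
Solving: c = 1, q = 1, p = -30, so u(m) = 1 − 30/(m + 1).
Then u(-7) = 1 − 30/(-6) = 6.

6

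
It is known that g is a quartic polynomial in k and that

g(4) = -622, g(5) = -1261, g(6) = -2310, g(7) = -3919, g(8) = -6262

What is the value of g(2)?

Write g(k) = ak^4 + bk³ + ck² + dk + e; the 5 given values yield a linear system in the 5 coefficients.
Solving, g(k) = -k^4 - 3k³ - 9k² - 6k - 6.
Then g(2) = -94.

-94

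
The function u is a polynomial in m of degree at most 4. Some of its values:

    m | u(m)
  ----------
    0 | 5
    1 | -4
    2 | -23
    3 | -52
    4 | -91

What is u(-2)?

-7

Write u(m) = am^4 + bm³ + cm² + dm + e; the 5 given values yield a linear system in the 5 coefficients.
Solving, the top 2 coefficients vanish, and u(m) = -5m² - 4m + 5.
Then u(-2) = -7.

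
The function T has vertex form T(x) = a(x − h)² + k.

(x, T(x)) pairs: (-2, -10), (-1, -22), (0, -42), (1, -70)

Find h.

First differences -12, -20, -28; second difference -8 = 2a, so a = -4.
Expanding, the x-coefficient is −2ah = 8h; matching it to the data gives h = -3, and then k = -6.
So T(x) = -4(x + 3)² − 6.
Hence h = -3.

-3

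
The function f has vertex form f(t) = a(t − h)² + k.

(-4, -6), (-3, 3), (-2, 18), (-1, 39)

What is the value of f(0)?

66

First differences 9, 15, 21; second difference 6 = 2a, so a = 3.
Expanding, the t-coefficient is −2ah = -6h; matching it to the data gives h = -5, and then k = -9.
So f(t) = 3(t + 5)² − 9.
f(0) = 3·5² − 9 = 66.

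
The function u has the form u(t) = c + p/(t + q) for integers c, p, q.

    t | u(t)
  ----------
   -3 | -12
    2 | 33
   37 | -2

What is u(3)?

(u(t) − c)(t + q) = p for each data point; the three points give a linear system in c and q, then p follows.
Solving: c = -3, q = -1, p = 36, so u(t) = -3 + 36/(t − 1).
Then u(3) = -3 + 36/2 = 15.

15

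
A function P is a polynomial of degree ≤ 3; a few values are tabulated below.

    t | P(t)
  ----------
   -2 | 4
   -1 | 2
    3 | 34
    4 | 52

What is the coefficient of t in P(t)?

4

Write P(t) = at³ + bt² + ct + d; the 4 given values yield a linear system in the 4 coefficients.
Solving, the leading coefficient vanishes, and P(t) = 2t² + 4t + 4.
The coefficient of t is 4.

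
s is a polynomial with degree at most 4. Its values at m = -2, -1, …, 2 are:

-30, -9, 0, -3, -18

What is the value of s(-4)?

First differences: 21, 9, -3, -15. Second differences: -12, -12, -12.
Level-2 differences are constant, so s has degree 2.
Fitting a degree-2 polynomial gives s(m) = -6m² + 3m.
Then s(-4) = -108.

-108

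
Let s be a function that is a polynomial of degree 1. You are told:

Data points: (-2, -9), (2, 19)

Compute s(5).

40

Write s(t) = at + b; the 2 given values yield a linear system in the 2 coefficients.
Solving, s(t) = 7t + 5.
Then s(5) = 40.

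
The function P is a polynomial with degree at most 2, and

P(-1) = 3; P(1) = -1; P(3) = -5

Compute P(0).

Write P(x) = ax² + bx + c; the 3 given values yield a linear system in the 3 coefficients.
Solving, the leading coefficient vanishes, and P(x) = -2x + 1.
Then P(0) = 1.

1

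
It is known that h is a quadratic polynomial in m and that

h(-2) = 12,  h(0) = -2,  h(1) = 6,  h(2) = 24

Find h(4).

Write h(m) = am² + bm + c; the 4 given values yield a linear system in the 3 coefficients.
Solving, h(m) = 5m² + 3m - 2.
Then h(4) = 90.

90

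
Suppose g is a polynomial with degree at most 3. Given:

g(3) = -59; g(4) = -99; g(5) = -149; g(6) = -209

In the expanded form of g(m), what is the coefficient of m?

-5

Write g(m) = am³ + bm² + cm + d; the 4 given values yield a linear system in the 4 coefficients.
Solving, the leading coefficient vanishes, and g(m) = -5m² - 5m + 1.
The coefficient of m is -5.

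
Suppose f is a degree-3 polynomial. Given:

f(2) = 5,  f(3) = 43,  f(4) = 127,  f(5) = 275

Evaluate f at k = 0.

-5

Write f(k) = ak³ + bk² + ck + d; the 4 given values yield a linear system in the 4 coefficients.
Solving, f(k) = 3k³ - 4k² + k - 5.
Then f(0) = -5.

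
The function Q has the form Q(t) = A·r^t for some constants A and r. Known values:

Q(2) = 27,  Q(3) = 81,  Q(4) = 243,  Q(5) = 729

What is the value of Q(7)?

6561

Consecutive ratio: 81/27 = 3, and 243/81 = 3, so r = 3.
Then A·3^2 = 27 gives A = 3, and Q(t) = 3·3^t.
Q(7) = 3·3^7 = 6561.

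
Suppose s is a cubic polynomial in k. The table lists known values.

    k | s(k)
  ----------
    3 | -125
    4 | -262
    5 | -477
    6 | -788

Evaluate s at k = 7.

-1213

Write s(k) = ak³ + bk² + ck + d; the 4 given values yield a linear system in the 4 coefficients.
Solving, s(k) = -3k³ - 3k² - 5k - 2.
Then s(7) = -1213.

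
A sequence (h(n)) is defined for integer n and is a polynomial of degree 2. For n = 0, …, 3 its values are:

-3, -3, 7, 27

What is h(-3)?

First differences: 0, 10, 20. Second differences: 10, 10.
Level-2 differences are constant, so h has degree 2.
Fitting a degree-2 polynomial gives h(n) = 5n² - 5n - 3.
Then h(-3) = 57.

57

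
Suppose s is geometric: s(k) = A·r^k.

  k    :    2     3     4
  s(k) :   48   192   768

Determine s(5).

3072

Consecutive ratio: 192/48 = 4, and 768/192 = 4, so r = 4.
Then A·4^2 = 48 gives A = 3, and s(k) = 3·4^k.
s(5) = 3·4^5 = 3072.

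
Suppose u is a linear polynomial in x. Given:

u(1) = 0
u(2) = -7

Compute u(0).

Write u(x) = ax + b; the 2 given values yield a linear system in the 2 coefficients.
Solving, u(x) = -7x + 7.
Then u(0) = 7.

7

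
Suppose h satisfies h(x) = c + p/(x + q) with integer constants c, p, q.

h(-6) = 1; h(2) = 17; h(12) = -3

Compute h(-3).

(h(x) − c)(x + q) = p for each data point; the three points give a linear system in c and q, then p follows.
Solving: c = -1, q = -3, p = -18, so h(x) = -1 − 18/(x − 3).
Then h(-3) = -1 − 18/(-6) = 2.

2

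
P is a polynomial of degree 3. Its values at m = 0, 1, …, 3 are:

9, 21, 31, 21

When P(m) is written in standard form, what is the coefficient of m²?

8

Write P(m) = am³ + bm² + cm + d; the 4 given values yield a linear system in the 4 coefficients.
Solving, P(m) = -3m³ + 8m² + 7m + 9.
The coefficient of m² is 8.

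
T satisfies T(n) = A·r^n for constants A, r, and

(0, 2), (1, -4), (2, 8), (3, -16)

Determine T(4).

Consecutive ratio: -4/2 = -2, and 8/(-4) = -2, so r = -2.
Then A·(-2)^0 = 2 gives A = 2, and T(n) = 2·(-2)^n.
T(4) = 2·(-2)^4 = 32.

32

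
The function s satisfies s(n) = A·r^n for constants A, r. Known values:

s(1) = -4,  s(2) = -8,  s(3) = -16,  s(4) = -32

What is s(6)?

Consecutive ratio: -8/(-4) = 2, and -16/(-8) = 2, so r = 2.
Then A·2^1 = -4 gives A = -2, and s(n) = -2·2^n.
s(6) = -2·2^6 = -128.

-128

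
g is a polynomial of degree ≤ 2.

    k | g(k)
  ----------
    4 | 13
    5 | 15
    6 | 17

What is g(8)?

21

First differences: 2, 2.
Level-1 differences are constant, so g has degree 1.
Fitting a degree-1 polynomial gives g(k) = 2k + 5.
Then g(8) = 21.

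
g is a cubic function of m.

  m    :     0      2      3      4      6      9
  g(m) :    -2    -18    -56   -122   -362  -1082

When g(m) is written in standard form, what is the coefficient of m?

Write g(m) = am³ + bm² + cm + d; the 6 given values yield a linear system in the 4 coefficients.
Solving, g(m) = -m³ - 5m² + 6m - 2.
The coefficient of m is 6.

6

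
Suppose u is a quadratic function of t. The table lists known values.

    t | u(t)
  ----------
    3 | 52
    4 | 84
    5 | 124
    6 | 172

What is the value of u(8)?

292

First differences: 32, 40, 48. Second differences: 8, 8.
Level-2 differences are constant, so u has degree 2.
Fitting a degree-2 polynomial gives u(t) = 4t² + 4t + 4.
Then u(8) = 292.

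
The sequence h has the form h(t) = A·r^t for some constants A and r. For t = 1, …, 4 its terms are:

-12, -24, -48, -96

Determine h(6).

Consecutive ratio: -24/(-12) = 2, and -48/(-24) = 2, so r = 2.
Then A·2^1 = -12 gives A = -6, and h(t) = -6·2^t.
h(6) = -6·2^6 = -384.

-384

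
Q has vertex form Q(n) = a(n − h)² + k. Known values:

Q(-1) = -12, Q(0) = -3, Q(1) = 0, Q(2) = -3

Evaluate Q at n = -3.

-48

First differences 9, 3, -3; second difference -6 = 2a, so a = -3.
Expanding, the n-coefficient is −2ah = 6h; matching it to the data gives h = 1, and then k = 0.
So Q(n) = -3(n − 1)² + 0.
Q(-3) = -3·(-4)² + 0 = -48.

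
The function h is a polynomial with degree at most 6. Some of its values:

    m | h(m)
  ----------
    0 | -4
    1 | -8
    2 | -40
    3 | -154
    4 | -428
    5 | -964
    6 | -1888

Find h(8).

-5524

First differences: -4, -32, -114, -274, -536, -924. Second differences: -28, -82, -160, -262, -388. Third differences: -54, -78, -102, -126. Fourth differences: -24, -24, -24.
Level-4 differences are constant, so h has degree 4.
Fitting a degree-4 polynomial gives h(m) = -m^4 - 3m³ + 2m² - 2m - 4.
Then h(8) = -5524.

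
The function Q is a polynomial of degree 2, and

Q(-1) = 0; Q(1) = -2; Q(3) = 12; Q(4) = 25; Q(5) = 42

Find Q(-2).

7

Write Q(x) = ax² + bx + c; the 5 given values yield a linear system in the 3 coefficients.
Solving, Q(x) = 2x² - x - 3.
Then Q(-2) = 7.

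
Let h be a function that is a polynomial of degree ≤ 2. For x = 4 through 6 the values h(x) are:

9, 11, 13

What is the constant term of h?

Write h(x) = ax² + bx + c; the 3 given values yield a linear system in the 3 coefficients.
Solving, the leading coefficient vanishes, and h(x) = 2x + 1.
The constant term is h(0) = 1.

1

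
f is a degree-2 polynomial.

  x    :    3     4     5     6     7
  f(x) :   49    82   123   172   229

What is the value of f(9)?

First differences: 33, 41, 49, 57. Second differences: 8, 8, 8.
Level-2 differences are constant, so f has degree 2.
Fitting a degree-2 polynomial gives f(x) = 4x² + 5x - 2.
Then f(9) = 367.

367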